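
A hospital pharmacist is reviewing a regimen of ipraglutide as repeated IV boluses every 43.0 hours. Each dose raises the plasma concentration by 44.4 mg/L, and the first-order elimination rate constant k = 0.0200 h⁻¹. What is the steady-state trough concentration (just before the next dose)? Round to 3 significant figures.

32.6 mg/L

Fraction remaining after one interval: e^(−kτ) = e^(−0.02000 × 43.0) = 0.4232
R = 1 / (1 − 0.4232) = 1.734
Css,max = 44.4 × 1.734 = 76.97 mg/L
Css,min = Css,max × e^(−kτ) = 76.97 × 0.4232 ≈ 32.6 mg/L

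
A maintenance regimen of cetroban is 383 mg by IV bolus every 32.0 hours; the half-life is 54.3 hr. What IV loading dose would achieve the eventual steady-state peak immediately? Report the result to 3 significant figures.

1140 mg

k = ln 2 / 54.3 = 0.01277 hr⁻¹
Accumulation ratio R = 1 / (1 − e^(−kτ)) = 1 / (1 − e^(−0.01277×32.0)) = 1 / (1 − 0.6647) = 2.982
Loading dose = maintenance dose × R = 383 × 2.982 ≈ 1140 mg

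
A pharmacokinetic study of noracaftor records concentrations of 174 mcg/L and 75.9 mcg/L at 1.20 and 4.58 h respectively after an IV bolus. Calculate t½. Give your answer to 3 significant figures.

k = ln(C₁/C₂) / (t₂ − t₁) = ln(174/75.9) / (4.58 − 1.20)
  = 0.8296 / 3.380 = 0.2455 h⁻¹
t½ = ln 2 / k = ln 2 / 0.2455 ≈ 2.82 hours

2.82 hours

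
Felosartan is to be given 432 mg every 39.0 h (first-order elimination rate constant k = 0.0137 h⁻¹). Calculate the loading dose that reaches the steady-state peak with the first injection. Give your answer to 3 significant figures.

Accumulation ratio R = 1 / (1 − e^(−kτ)) = 1 / (1 − e^(−0.01370×39.0)) = 1 / (1 − 0.5861) = 2.416
Loading dose = maintenance dose × R = 432 × 2.416 ≈ 1040 mg

1040 mg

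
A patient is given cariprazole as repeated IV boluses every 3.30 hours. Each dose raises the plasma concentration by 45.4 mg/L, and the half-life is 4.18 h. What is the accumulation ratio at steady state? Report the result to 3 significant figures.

k = ln 2 / 4.18 = 0.1658 h⁻¹
Fraction remaining after one interval: e^(−kτ) = e^(−0.1658 × 3.30) = 0.5786
R = 1 / (1 − 0.5786) = 1 / 0.4214 ≈ 2.37

2.37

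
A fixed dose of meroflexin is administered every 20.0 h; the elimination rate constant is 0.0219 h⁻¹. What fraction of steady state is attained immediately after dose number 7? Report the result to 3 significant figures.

0.953

f_n = 1 − e^(−nkτ) = 1 − e^(−7 × 0.02190 × 20.0) = 1 − e^(−3.066) = 1 − 0.04661 ≈ 0.953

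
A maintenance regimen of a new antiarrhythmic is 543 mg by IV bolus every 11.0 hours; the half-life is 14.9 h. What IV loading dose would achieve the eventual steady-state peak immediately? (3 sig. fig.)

k = ln 2 / 14.9 = 0.04652 h⁻¹
Accumulation ratio R = 1 / (1 − e^(−kτ)) = 1 / (1 − e^(−0.04652×11.0)) = 1 / (1 − 0.5995) = 2.497
Loading dose = maintenance dose × R = 543 × 2.497 ≈ 1360 mg

1360 mg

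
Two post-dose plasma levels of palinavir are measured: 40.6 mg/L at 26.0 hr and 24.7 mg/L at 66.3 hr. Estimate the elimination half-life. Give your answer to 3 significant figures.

k = ln(C₁/C₂) / (t₂ − t₁) = ln(40.6/24.7) / (66.3 − 26.0)
  = 0.4970 / 40.30 = 0.01233 hr⁻¹
t½ = ln 2 / k = ln 2 / 0.01233 ≈ 56.2 hours

56.2 hours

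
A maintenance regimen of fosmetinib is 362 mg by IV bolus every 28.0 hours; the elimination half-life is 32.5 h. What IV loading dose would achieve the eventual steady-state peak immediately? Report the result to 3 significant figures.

805 mg

k = ln 2 / 32.5 = 0.02133 h⁻¹
Accumulation ratio R = 1 / (1 − e^(−kτ)) = 1 / (1 − e^(−0.02133×28.0)) = 1 / (1 − 0.5504) = 2.224
Loading dose = maintenance dose × R = 362 × 2.224 ≈ 805 mg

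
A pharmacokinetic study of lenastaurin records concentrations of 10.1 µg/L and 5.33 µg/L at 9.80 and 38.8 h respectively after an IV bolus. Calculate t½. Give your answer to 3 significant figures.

k = ln(C₁/C₂) / (t₂ − t₁) = ln(10.1/5.33) / (38.8 − 9.80)
  = 0.6392 / 29.00 = 0.02204 h⁻¹
t½ = ln 2 / k = ln 2 / 0.02204 ≈ 31.4 hours

31.4 hours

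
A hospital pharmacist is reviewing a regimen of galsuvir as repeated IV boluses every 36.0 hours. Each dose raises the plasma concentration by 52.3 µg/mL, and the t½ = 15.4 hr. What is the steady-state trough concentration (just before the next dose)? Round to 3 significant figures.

k = ln 2 / 15.4 = 0.04501 hr⁻¹
Fraction remaining after one interval: e^(−kτ) = e^(−0.04501 × 36.0) = 0.1978
R = 1 / (1 − 0.1978) = 1.247
Css,max = 52.3 × 1.247 = 65.20 µg/mL
Css,min = Css,max × e^(−kτ) = 65.20 × 0.1978 ≈ 12.9 µg/mL

12.9 µg/mL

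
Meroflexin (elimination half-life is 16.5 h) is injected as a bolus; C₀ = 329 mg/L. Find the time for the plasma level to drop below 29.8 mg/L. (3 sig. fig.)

57.2 hours

k = ln 2 / 16.5 = 0.04201 h⁻¹
C(t) = C₀ e^(−kt)  ⇒  t = ln(C₀/C) / k
t = ln(329/29.8) / 0.04201 = 2.402 / 0.04201 ≈ 57.2 hours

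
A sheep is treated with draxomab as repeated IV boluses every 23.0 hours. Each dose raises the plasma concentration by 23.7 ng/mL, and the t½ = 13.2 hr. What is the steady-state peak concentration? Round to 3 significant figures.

33.8 ng/mL

k = ln 2 / 13.2 = 0.05251 hr⁻¹
Fraction remaining after one interval: e^(−kτ) = e^(−0.05251 × 23.0) = 0.2989
R = 1 / (1 − 0.2989) = 1.426
Css,max = 23.7 × 1.426 ≈ 33.8 ng/mL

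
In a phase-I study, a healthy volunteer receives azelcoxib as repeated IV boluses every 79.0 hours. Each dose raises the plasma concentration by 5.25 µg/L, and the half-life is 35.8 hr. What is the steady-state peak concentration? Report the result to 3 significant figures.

6.70 µg/L

k = ln 2 / 35.8 = 0.01936 hr⁻¹
Fraction remaining after one interval: e^(−kτ) = e^(−0.01936 × 79.0) = 0.2166
R = 1 / (1 − 0.2166) = 1.277
Css,max = 5.25 × 1.277 ≈ 6.70 µg/L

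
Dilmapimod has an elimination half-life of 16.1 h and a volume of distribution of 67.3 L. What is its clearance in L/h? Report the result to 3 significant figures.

2.90 L/h

k = ln 2 / t½ = ln 2 / 16.1 = 0.04305 h⁻¹
CL = k · V = 0.04305 × 67.3 ≈ 2.90 L/h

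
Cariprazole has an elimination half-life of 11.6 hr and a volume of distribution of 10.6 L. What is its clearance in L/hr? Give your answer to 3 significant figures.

0.633 L/hr

k = ln 2 / t½ = ln 2 / 11.6 = 0.05975 hr⁻¹
CL = k · V = 0.05975 × 10.6 ≈ 0.633 L/hr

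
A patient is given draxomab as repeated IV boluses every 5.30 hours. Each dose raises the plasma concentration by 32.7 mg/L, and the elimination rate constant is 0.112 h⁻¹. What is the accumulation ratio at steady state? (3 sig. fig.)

Fraction remaining after one interval: e^(−kτ) = e^(−0.1120 × 5.30) = 0.5523
R = 1 / (1 − 0.5523) = 1 / 0.4477 ≈ 2.23

2.23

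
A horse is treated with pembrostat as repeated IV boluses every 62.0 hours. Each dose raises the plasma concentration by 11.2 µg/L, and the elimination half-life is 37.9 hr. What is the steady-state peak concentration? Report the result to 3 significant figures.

k = ln 2 / 37.9 = 0.01829 hr⁻¹
Fraction remaining after one interval: e^(−kτ) = e^(−0.01829 × 62.0) = 0.3218
R = 1 / (1 − 0.3218) = 1.474
Css,max = 11.2 × 1.474 ≈ 16.5 µg/L

16.5 µg/L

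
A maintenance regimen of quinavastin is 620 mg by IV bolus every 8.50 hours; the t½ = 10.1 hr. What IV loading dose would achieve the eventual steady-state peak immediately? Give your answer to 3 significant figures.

1400 mg

k = ln 2 / 10.1 = 0.06863 hr⁻¹
Accumulation ratio R = 1 / (1 − e^(−kτ)) = 1 / (1 − e^(−0.06863×8.50)) = 1 / (1 − 0.5580) = 2.263
Loading dose = maintenance dose × R = 620 × 2.263 ≈ 1400 mg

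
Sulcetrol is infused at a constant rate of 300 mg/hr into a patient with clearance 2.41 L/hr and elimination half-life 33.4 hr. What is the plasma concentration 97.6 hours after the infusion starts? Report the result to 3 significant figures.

108 µg/mL

Css = rate / CL = 300 / 2.41 = 124.5 µg/mL
k = ln 2 / 33.4 = 0.02075 hr⁻¹
C(t) = Css (1 − e^(−kt)) = 124.5 × (1 − e^(−2.025)) = 124.5 × 0.8681 ≈ 108 µg/mL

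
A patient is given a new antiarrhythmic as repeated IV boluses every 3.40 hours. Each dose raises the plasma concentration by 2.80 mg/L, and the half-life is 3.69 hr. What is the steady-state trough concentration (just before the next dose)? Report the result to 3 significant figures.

3.13 mg/L

k = ln 2 / 3.69 = 0.1878 hr⁻¹
Fraction remaining after one interval: e^(−kτ) = e^(−0.1878 × 3.40) = 0.5280
R = 1 / (1 − 0.5280) = 2.119
Css,max = 2.80 × 2.119 = 5.932 mg/L
Css,min = Css,max × e^(−kτ) = 5.932 × 0.5280 ≈ 3.13 mg/L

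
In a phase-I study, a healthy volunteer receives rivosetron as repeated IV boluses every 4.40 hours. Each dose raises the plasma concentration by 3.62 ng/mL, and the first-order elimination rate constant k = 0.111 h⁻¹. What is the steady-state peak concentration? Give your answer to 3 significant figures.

Fraction remaining after one interval: e^(−kτ) = e^(−0.1110 × 4.40) = 0.6136
R = 1 / (1 − 0.6136) = 2.588
Css,max = 3.62 × 2.588 ≈ 9.37 ng/mL

9.37 ng/mL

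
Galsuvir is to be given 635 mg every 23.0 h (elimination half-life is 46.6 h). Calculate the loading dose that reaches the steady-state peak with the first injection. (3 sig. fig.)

2190 mg

k = ln 2 / 46.6 = 0.01487 h⁻¹
Accumulation ratio R = 1 / (1 − e^(−kτ)) = 1 / (1 − e^(−0.01487×23.0)) = 1 / (1 − 0.7103) = 3.451
Loading dose = maintenance dose × R = 635 × 3.451 ≈ 2190 mg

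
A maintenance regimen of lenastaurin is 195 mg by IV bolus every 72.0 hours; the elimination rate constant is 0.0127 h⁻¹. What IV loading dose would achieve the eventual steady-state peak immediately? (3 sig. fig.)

Accumulation ratio R = 1 / (1 − e^(−kτ)) = 1 / (1 − e^(−0.01270×72.0)) = 1 / (1 − 0.4008) = 1.669
Loading dose = maintenance dose × R = 195 × 1.669 ≈ 325 mg

325 mg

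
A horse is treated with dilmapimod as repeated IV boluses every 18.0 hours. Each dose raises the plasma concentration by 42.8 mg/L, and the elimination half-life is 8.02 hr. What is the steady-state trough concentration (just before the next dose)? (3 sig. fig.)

k = ln 2 / 8.02 = 0.08643 hr⁻¹
Fraction remaining after one interval: e^(−kτ) = e^(−0.08643 × 18.0) = 0.2110
R = 1 / (1 − 0.2110) = 1.267
Css,max = 42.8 × 1.267 = 54.25 mg/L
Css,min = Css,max × e^(−kτ) = 54.25 × 0.2110 ≈ 11.4 mg/L

11.4 mg/L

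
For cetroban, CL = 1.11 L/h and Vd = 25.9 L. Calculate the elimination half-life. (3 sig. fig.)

k = CL / V = 1.11 / 25.9 = 0.04286 h⁻¹
t½ = ln 2 / k = ln 2 / 0.04286 ≈ 16.2 hours

16.2 hours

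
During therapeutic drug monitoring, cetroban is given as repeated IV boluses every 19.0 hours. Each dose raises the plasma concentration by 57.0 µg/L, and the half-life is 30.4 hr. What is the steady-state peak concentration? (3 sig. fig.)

162 µg/L

k = ln 2 / 30.4 = 0.02280 hr⁻¹
Fraction remaining after one interval: e^(−kτ) = e^(−0.02280 × 19.0) = 0.6484
R = 1 / (1 − 0.6484) = 2.844
Css,max = 57.0 × 2.844 ≈ 162 µg/L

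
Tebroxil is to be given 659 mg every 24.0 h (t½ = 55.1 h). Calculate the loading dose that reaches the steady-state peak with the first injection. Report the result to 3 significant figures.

2530 mg

k = ln 2 / 55.1 = 0.01258 h⁻¹
Accumulation ratio R = 1 / (1 − e^(−kτ)) = 1 / (1 − e^(−0.01258×24.0)) = 1 / (1 − 0.7394) = 3.837
Loading dose = maintenance dose × R = 659 × 3.837 ≈ 2530 mg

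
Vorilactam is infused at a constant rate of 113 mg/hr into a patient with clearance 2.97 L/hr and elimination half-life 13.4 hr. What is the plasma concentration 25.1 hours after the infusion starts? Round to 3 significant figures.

27.7 µg/mL

Css = rate / CL = 113 / 2.97 = 38.05 µg/mL
k = ln 2 / 13.4 = 0.05173 hr⁻¹
C(t) = Css (1 − e^(−kt)) = 38.05 × (1 − e^(−1.298)) = 38.05 × 0.7270 ≈ 27.7 µg/mL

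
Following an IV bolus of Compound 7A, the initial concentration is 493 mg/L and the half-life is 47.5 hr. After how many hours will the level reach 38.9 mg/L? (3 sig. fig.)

174 hours

k = ln 2 / 47.5 = 0.01459 hr⁻¹
C(t) = C₀ e^(−kt)  ⇒  t = ln(C₀/C) / k
t = ln(493/38.9) / 0.01459 = 2.540 / 0.01459 ≈ 174 hours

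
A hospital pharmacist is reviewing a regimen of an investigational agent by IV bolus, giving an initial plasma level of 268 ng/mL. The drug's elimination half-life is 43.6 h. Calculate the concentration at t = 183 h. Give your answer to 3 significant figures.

14.6 ng/mL

k = ln 2 / 43.6 = 0.01590 h⁻¹
C(t) = C₀ e^(−kt) = 268 × e^(−0.01590 × 183) = 268 × e^(−2.909) = 268 × 0.05451 ≈ 14.6 ng/mL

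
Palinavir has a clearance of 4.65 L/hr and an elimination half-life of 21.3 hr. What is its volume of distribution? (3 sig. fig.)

k = ln 2 / t½ = ln 2 / 21.3 = 0.03254 hr⁻¹
V = CL / k = 4.65 / 0.03254 ≈ 143 L

143 L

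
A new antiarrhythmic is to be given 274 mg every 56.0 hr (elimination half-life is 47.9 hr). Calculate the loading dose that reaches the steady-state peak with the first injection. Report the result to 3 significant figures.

k = ln 2 / 47.9 = 0.01447 hr⁻¹
Accumulation ratio R = 1 / (1 − e^(−kτ)) = 1 / (1 − e^(−0.01447×56.0)) = 1 / (1 − 0.4447) = 1.801
Loading dose = maintenance dose × R = 274 × 1.801 ≈ 493 mg

493 mg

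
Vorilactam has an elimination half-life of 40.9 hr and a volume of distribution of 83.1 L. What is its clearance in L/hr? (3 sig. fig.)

k = ln 2 / t½ = ln 2 / 40.9 = 0.01695 hr⁻¹
CL = k · V = 0.01695 × 83.1 ≈ 1.41 L/hr

1.41 L/hr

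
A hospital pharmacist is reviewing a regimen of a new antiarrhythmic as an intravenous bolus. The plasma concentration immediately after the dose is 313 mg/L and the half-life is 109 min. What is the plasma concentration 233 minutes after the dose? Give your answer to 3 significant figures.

k = ln 2 / 109 = 0.006359 min⁻¹
C(t) = C₀ e^(−kt) = 313 × e^(−0.006359 × 233) = 313 × e^(−1.482) = 313 × 0.2273 ≈ 71.1 mg/L

71.1 mg/L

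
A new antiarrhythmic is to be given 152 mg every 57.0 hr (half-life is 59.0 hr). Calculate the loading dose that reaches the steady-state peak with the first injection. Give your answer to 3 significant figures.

311 mg

k = ln 2 / 59.0 = 0.01175 hr⁻¹
Accumulation ratio R = 1 / (1 − e^(−kτ)) = 1 / (1 − e^(−0.01175×57.0)) = 1 / (1 − 0.5119) = 2.049
Loading dose = maintenance dose × R = 152 × 2.049 ≈ 311 mg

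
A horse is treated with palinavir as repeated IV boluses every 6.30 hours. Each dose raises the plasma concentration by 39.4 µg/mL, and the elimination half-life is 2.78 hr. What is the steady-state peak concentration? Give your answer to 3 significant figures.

k = ln 2 / 2.78 = 0.2493 hr⁻¹
Fraction remaining after one interval: e^(−kτ) = e^(−0.2493 × 6.30) = 0.2079
R = 1 / (1 − 0.2079) = 1.262
Css,max = 39.4 × 1.262 ≈ 49.7 µg/mL

49.7 µg/mL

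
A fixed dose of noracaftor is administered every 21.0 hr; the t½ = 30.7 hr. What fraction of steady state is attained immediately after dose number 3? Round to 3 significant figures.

k = ln 2 / 30.7 = 0.02258 hr⁻¹
f_n = 1 − e^(−nkτ) = 1 − e^(−3 × 0.02258 × 21.0) = 1 − e^(−1.422) = 1 − 0.2411 ≈ 0.759

0.759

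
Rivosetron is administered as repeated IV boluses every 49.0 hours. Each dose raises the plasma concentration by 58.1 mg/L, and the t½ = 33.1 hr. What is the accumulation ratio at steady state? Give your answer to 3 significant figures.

1.56

k = ln 2 / 33.1 = 0.02094 hr⁻¹
Fraction remaining after one interval: e^(−kτ) = e^(−0.02094 × 49.0) = 0.3584
R = 1 / (1 − 0.3584) = 1 / 0.6416 ≈ 1.56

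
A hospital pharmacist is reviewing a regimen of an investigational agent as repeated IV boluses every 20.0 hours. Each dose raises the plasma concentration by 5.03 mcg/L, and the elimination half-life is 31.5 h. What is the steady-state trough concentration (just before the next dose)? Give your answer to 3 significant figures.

k = ln 2 / 31.5 = 0.02200 h⁻¹
Fraction remaining after one interval: e^(−kτ) = e^(−0.02200 × 20.0) = 0.6440
R = 1 / (1 − 0.6440) = 2.809
Css,max = 5.03 × 2.809 = 14.13 mcg/L
Css,min = Css,max × e^(−kτ) = 14.13 × 0.6440 ≈ 9.10 mcg/L

9.10 mcg/L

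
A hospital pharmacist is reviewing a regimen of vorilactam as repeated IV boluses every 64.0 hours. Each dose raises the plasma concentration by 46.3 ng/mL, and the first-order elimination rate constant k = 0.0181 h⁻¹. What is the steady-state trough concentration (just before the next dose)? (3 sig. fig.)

Fraction remaining after one interval: e^(−kτ) = e^(−0.01810 × 64.0) = 0.3140
R = 1 / (1 − 0.3140) = 1.458
Css,max = 46.3 × 1.458 = 67.49 ng/mL
Css,min = Css,max × e^(−kτ) = 67.49 × 0.3140 ≈ 21.2 ng/mL

21.2 ng/mL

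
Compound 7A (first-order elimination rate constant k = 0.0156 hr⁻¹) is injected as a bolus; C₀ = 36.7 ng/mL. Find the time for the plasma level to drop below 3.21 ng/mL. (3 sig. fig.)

156 hours

C(t) = C₀ e^(−kt)  ⇒  t = ln(C₀/C) / k
t = ln(36.7/3.21) / 0.01560 = 2.437 / 0.01560 ≈ 156 hours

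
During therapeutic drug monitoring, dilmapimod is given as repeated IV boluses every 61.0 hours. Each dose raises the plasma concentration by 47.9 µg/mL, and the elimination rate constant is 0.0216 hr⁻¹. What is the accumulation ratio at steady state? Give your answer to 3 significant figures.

Fraction remaining after one interval: e^(−kτ) = e^(−0.02160 × 61.0) = 0.2678
R = 1 / (1 − 0.2678) = 1 / 0.7322 ≈ 1.37

1.37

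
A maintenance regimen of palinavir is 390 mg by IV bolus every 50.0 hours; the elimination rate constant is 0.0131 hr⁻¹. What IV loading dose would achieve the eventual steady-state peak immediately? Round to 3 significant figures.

812 mg

Accumulation ratio R = 1 / (1 − e^(−kτ)) = 1 / (1 − e^(−0.01310×50.0)) = 1 / (1 − 0.5194) = 2.081
Loading dose = maintenance dose × R = 390 × 2.081 ≈ 812 mg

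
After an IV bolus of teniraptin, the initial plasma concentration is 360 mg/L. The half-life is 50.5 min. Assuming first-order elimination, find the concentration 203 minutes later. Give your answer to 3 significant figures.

k = ln 2 / 50.5 = 0.01373 min⁻¹
C(t) = C₀ e^(−kt) = 360 × e^(−0.01373 × 203) = 360 × e^(−2.786) = 360 × 0.06165 ≈ 22.2 mg/L

22.2 mg/L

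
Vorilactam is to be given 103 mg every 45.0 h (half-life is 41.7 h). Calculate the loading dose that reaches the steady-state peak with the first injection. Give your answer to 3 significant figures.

k = ln 2 / 41.7 = 0.01662 h⁻¹
Accumulation ratio R = 1 / (1 − e^(−kτ)) = 1 / (1 − e^(−0.01662×45.0)) = 1 / (1 − 0.4733) = 1.899
Loading dose = maintenance dose × R = 103 × 1.899 ≈ 196 mg

196 mg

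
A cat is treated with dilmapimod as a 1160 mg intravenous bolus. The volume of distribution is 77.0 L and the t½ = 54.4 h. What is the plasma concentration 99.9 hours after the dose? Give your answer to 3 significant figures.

4.22 mg/L

C₀ = dose / V = 1160 / 77.0 = 15.06 mg/L
k = ln 2 / 54.4 = 0.01274 h⁻¹
C(t) = C₀ e^(−kt) = 15.06 × e^(−0.01274 × 99.9) = 15.06 × e^(−1.273) = 15.06 × 0.2800 ≈ 4.22 mg/L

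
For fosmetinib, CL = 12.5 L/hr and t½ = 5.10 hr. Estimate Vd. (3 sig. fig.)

92.0 L

k = ln 2 / t½ = ln 2 / 5.10 = 0.1359 hr⁻¹
V = CL / k = 12.5 / 0.1359 ≈ 92.0 L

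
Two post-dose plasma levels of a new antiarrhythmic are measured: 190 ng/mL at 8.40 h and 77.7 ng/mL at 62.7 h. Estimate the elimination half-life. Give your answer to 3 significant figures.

k = ln(C₁/C₂) / (t₂ − t₁) = ln(190/77.7) / (62.7 − 8.40)
  = 0.8942 / 54.30 = 0.01647 h⁻¹
t½ = ln 2 / k = ln 2 / 0.01647 ≈ 42.1 hours

42.1 hours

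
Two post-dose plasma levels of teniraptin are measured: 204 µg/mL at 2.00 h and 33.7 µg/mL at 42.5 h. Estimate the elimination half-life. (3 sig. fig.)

k = ln(C₁/C₂) / (t₂ − t₁) = ln(204/33.7) / (42.5 − 2.00)
  = 1.801 / 40.50 = 0.04446 h⁻¹
t½ = ln 2 / k = ln 2 / 0.04446 ≈ 15.6 hours

15.6 hours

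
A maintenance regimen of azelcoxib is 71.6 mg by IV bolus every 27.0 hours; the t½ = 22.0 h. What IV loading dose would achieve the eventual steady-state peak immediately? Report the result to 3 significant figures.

k = ln 2 / 22.0 = 0.03151 h⁻¹
Accumulation ratio R = 1 / (1 − e^(−kτ)) = 1 / (1 − e^(−0.03151×27.0)) = 1 / (1 − 0.4271) = 1.746
Loading dose = maintenance dose × R = 71.6 × 1.746 ≈ 125 mg

125 mg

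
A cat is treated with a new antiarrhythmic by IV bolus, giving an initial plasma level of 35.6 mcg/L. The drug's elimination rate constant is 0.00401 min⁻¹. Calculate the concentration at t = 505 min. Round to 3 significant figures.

4.70 mcg/L

C(t) = C₀ e^(−kt) = 35.6 × e^(−0.004010 × 505) = 35.6 × e^(−2.025) = 35.6 × 0.1320 ≈ 4.70 mcg/L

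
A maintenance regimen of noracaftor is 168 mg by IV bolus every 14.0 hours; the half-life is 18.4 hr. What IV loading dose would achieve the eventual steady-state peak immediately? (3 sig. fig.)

k = ln 2 / 18.4 = 0.03767 hr⁻¹
Accumulation ratio R = 1 / (1 − e^(−kτ)) = 1 / (1 − e^(−0.03767×14.0)) = 1 / (1 − 0.5901) = 2.440
Loading dose = maintenance dose × R = 168 × 2.440 ≈ 410 mg

410 mg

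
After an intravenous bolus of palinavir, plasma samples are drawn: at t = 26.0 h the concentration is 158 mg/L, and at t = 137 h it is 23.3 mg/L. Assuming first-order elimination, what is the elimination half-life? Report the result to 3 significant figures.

k = ln(C₁/C₂) / (t₂ − t₁) = ln(158/23.3) / (137 − 26.0)
  = 1.914 / 111.0 = 0.01724 h⁻¹
t½ = ln 2 / k = ln 2 / 0.01724 ≈ 40.2 hours

40.2 hours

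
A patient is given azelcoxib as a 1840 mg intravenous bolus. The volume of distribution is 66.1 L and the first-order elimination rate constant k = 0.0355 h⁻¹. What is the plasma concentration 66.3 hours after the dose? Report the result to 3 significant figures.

C₀ = dose / V = 1840 / 66.1 = 27.84 mg/L
C(t) = C₀ e^(−kt) = 27.84 × e^(−0.03550 × 66.3) = 27.84 × e^(−2.354) = 27.84 × 0.09502 ≈ 2.65 mg/L

2.65 mg/L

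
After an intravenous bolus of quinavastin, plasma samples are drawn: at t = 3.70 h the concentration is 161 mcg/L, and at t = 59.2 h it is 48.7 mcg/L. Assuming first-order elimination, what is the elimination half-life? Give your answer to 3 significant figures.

k = ln(C₁/C₂) / (t₂ − t₁) = ln(161/48.7) / (59.2 − 3.70)
  = 1.196 / 55.50 = 0.02154 h⁻¹
t½ = ln 2 / k = ln 2 / 0.02154 ≈ 32.2 hours

32.2 hours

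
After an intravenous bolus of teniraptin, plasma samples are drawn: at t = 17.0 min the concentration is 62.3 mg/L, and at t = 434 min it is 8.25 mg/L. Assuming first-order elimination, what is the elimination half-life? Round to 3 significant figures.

143 minutes

k = ln(C₁/C₂) / (t₂ − t₁) = ln(62.3/8.25) / (434 − 17.0)
  = 2.022 / 417.0 = 0.004848 min⁻¹
t½ = ln 2 / k = ln 2 / 0.004848 ≈ 143 minutes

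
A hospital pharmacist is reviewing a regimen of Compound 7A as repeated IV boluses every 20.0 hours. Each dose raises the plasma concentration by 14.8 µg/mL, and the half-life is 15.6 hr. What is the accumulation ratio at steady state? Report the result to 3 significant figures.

k = ln 2 / 15.6 = 0.04443 hr⁻¹
Fraction remaining after one interval: e^(−kτ) = e^(−0.04443 × 20.0) = 0.4112
R = 1 / (1 − 0.4112) = 1 / 0.5888 ≈ 1.70

1.70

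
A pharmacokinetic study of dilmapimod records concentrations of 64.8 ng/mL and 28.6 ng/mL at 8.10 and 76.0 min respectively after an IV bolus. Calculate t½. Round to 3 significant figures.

k = ln(C₁/C₂) / (t₂ − t₁) = ln(64.8/28.6) / (76.0 − 8.10)
  = 0.8179 / 67.90 = 0.01205 min⁻¹
t½ = ln 2 / k = ln 2 / 0.01205 ≈ 57.5 minutes

57.5 minutes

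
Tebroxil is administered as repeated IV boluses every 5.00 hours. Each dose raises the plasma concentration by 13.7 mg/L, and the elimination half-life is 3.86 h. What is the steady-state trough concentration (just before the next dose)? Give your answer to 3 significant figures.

k = ln 2 / 3.86 = 0.1796 h⁻¹
Fraction remaining after one interval: e^(−kτ) = e^(−0.1796 × 5.00) = 0.4074
R = 1 / (1 − 0.4074) = 1.688
Css,max = 13.7 × 1.688 = 23.12 mg/L
Css,min = Css,max × e^(−kτ) = 23.12 × 0.4074 ≈ 9.42 mg/L

9.42 mg/L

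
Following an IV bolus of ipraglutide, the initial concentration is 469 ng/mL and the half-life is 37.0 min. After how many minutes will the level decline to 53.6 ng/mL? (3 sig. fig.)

116 minutes

k = ln 2 / 37.0 = 0.01873 min⁻¹
C(t) = C₀ e^(−kt)  ⇒  t = ln(C₀/C) / k
t = ln(469/53.6) / 0.01873 = 2.169 / 0.01873 ≈ 116 minutes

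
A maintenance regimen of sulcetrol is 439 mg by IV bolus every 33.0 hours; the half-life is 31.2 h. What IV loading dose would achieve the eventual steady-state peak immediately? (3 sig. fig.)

845 mg

k = ln 2 / 31.2 = 0.02222 h⁻¹
Accumulation ratio R = 1 / (1 − e^(−kτ)) = 1 / (1 − e^(−0.02222×33.0)) = 1 / (1 − 0.4804) = 1.925
Loading dose = maintenance dose × R = 439 × 1.925 ≈ 845 mg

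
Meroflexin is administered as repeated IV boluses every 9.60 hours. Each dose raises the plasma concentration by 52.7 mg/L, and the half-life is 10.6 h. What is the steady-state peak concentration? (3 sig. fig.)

k = ln 2 / 10.6 = 0.06539 h⁻¹
Fraction remaining after one interval: e^(−kτ) = e^(−0.06539 × 9.60) = 0.5338
R = 1 / (1 − 0.5338) = 2.145
Css,max = 52.7 × 2.145 ≈ 113 mg/L

113 mg/L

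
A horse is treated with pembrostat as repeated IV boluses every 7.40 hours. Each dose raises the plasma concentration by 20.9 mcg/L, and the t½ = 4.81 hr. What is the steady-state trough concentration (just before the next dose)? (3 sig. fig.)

k = ln 2 / 4.81 = 0.1441 hr⁻¹
Fraction remaining after one interval: e^(−kτ) = e^(−0.1441 × 7.40) = 0.3443
R = 1 / (1 − 0.3443) = 1.525
Css,max = 20.9 × 1.525 = 31.87 mcg/L
Css,min = Css,max × e^(−kτ) = 31.87 × 0.3443 ≈ 11.0 mcg/L

11.0 mcg/L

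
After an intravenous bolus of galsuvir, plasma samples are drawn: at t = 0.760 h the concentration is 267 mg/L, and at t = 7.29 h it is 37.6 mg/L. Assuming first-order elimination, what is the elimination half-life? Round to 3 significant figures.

2.31 hours

k = ln(C₁/C₂) / (t₂ − t₁) = ln(267/37.6) / (7.29 − 0.760)
  = 1.960 / 6.530 = 0.3002 h⁻¹
t½ = ln 2 / k = ln 2 / 0.3002 ≈ 2.31 hours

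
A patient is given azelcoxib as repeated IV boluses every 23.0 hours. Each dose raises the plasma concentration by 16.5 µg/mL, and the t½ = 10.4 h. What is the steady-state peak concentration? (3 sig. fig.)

k = ln 2 / 10.4 = 0.06665 h⁻¹
Fraction remaining after one interval: e^(−kτ) = e^(−0.06665 × 23.0) = 0.2159
R = 1 / (1 − 0.2159) = 1.275
Css,max = 16.5 × 1.275 ≈ 21.0 µg/mL

21.0 µg/mL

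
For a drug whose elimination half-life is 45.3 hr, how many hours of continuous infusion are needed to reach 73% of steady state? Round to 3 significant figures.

85.6 hours

k = ln 2 / 45.3 = 0.01530 hr⁻¹
f = 1 − e^(−kt)  ⇒  t = −ln(1 − f) / k
t = −ln(1 − 0.73) / 0.01530 = 1.309 / 0.01530 ≈ 85.6 hours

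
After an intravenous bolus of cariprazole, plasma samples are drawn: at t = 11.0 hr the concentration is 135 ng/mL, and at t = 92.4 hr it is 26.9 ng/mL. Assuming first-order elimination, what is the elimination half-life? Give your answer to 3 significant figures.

k = ln(C₁/C₂) / (t₂ − t₁) = ln(135/26.9) / (92.4 − 11.0)
  = 1.613 / 81.40 = 0.01982 hr⁻¹
t½ = ln 2 / k = ln 2 / 0.01982 ≈ 35.0 hours

35.0 hours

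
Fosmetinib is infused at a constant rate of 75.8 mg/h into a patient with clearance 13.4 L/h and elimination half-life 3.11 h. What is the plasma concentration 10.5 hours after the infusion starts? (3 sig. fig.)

Css = rate / CL = 75.8 / 13.4 = 5.657 µg/mL
k = ln 2 / 3.11 = 0.2229 h⁻¹
C(t) = Css (1 − e^(−kt)) = 5.657 × (1 − e^(−2.340)) = 5.657 × 0.9037 ≈ 5.11 µg/mL

5.11 µg/mL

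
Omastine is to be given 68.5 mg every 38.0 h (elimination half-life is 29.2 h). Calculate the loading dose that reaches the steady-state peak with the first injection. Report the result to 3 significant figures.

k = ln 2 / 29.2 = 0.02374 h⁻¹
Accumulation ratio R = 1 / (1 − e^(−kτ)) = 1 / (1 − e^(−0.02374×38.0)) = 1 / (1 − 0.4057) = 1.683
Loading dose = maintenance dose × R = 68.5 × 1.683 ≈ 115 mg

115 mg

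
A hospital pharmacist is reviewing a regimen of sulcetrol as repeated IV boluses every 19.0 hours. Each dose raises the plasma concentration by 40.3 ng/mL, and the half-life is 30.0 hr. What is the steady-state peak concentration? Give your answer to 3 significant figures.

k = ln 2 / 30.0 = 0.02310 hr⁻¹
Fraction remaining after one interval: e^(−kτ) = e^(−0.02310 × 19.0) = 0.6447
R = 1 / (1 − 0.6447) = 2.814
Css,max = 40.3 × 2.814 ≈ 113 ng/mL

113 ng/mL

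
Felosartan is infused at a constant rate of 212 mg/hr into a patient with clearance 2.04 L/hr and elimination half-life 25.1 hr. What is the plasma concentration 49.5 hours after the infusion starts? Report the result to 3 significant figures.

Css = rate / CL = 212 / 2.04 = 103.9 mg/L
k = ln 2 / 25.1 = 0.02762 hr⁻¹
C(t) = Css (1 − e^(−kt)) = 103.9 × (1 − e^(−1.367)) = 103.9 × 0.7451 ≈ 77.4 mg/L

77.4 mg/L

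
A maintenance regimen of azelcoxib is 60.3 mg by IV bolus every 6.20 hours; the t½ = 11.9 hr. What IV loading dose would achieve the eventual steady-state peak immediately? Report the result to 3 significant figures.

199 mg

k = ln 2 / 11.9 = 0.05825 hr⁻¹
Accumulation ratio R = 1 / (1 − e^(−kτ)) = 1 / (1 − e^(−0.05825×6.20)) = 1 / (1 − 0.6969) = 3.299
Loading dose = maintenance dose × R = 60.3 × 3.299 ≈ 199 mg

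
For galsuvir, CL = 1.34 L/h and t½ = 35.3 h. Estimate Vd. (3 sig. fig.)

k = ln 2 / t½ = ln 2 / 35.3 = 0.01964 h⁻¹
V = CL / k = 1.34 / 0.01964 ≈ 68.2 L

68.2 L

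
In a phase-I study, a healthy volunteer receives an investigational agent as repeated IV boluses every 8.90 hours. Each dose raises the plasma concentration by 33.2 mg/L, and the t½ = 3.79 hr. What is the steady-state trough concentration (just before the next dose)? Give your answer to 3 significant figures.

8.11 mg/L

k = ln 2 / 3.79 = 0.1829 hr⁻¹
Fraction remaining after one interval: e^(−kτ) = e^(−0.1829 × 8.90) = 0.1964
R = 1 / (1 − 0.1964) = 1.244
Css,max = 33.2 × 1.244 = 41.31 mg/L
Css,min = Css,max × e^(−kτ) = 41.31 × 0.1964 ≈ 8.11 mg/L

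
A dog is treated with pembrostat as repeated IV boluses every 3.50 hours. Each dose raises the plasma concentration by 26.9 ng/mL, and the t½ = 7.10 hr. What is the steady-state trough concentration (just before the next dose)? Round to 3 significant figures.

66.0 ng/mL

k = ln 2 / 7.10 = 0.09763 hr⁻¹
Fraction remaining after one interval: e^(−kτ) = e^(−0.09763 × 3.50) = 0.7106
R = 1 / (1 − 0.7106) = 3.455
Css,max = 26.9 × 3.455 = 92.94 ng/mL
Css,min = Css,max × e^(−kτ) = 92.94 × 0.7106 ≈ 66.0 ng/mL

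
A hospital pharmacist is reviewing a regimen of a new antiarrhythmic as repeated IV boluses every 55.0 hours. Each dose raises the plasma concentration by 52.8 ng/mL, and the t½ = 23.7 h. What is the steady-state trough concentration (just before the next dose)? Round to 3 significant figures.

k = ln 2 / 23.7 = 0.02925 h⁻¹
Fraction remaining after one interval: e^(−kτ) = e^(−0.02925 × 55.0) = 0.2002
R = 1 / (1 − 0.2002) = 1.250
Css,max = 52.8 × 1.250 = 66.01 ng/mL
Css,min = Css,max × e^(−kτ) = 66.01 × 0.2002 ≈ 13.2 ng/mL

13.2 ng/mL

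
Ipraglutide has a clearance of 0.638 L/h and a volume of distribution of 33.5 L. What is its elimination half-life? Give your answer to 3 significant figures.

k = CL / V = 0.638 / 33.5 = 0.01904 h⁻¹
t½ = ln 2 / k = ln 2 / 0.01904 ≈ 36.4 hours

36.4 hours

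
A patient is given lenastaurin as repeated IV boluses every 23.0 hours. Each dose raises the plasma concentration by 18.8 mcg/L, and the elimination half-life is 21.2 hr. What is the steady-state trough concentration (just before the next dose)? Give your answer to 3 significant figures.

16.8 mcg/L

k = ln 2 / 21.2 = 0.03270 hr⁻¹
Fraction remaining after one interval: e^(−kτ) = e^(−0.03270 × 23.0) = 0.4714
R = 1 / (1 − 0.4714) = 1.892
Css,max = 18.8 × 1.892 = 35.57 mcg/L
Css,min = Css,max × e^(−kτ) = 35.57 × 0.4714 ≈ 16.8 mcg/L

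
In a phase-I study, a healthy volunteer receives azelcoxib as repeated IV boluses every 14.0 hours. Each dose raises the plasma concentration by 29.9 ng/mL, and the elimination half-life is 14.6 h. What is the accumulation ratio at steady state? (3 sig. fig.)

2.06

k = ln 2 / 14.6 = 0.04748 h⁻¹
Fraction remaining after one interval: e^(−kτ) = e^(−0.04748 × 14.0) = 0.5144
R = 1 / (1 − 0.5144) = 1 / 0.4856 ≈ 2.06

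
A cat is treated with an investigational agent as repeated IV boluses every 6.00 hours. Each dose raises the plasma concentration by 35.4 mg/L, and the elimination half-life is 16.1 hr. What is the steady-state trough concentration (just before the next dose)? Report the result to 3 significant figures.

k = ln 2 / 16.1 = 0.04305 hr⁻¹
Fraction remaining after one interval: e^(−kτ) = e^(−0.04305 × 6.00) = 0.7724
R = 1 / (1 − 0.7724) = 4.393
Css,max = 35.4 × 4.393 = 155.5 mg/L
Css,min = Css,max × e^(−kτ) = 155.5 × 0.7724 ≈ 120 mg/L

120 mg/L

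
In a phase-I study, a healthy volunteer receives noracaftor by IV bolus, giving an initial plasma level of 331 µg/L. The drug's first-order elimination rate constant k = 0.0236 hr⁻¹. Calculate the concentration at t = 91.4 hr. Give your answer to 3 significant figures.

C(t) = C₀ e^(−kt) = 331 × e^(−0.02360 × 91.4) = 331 × e^(−2.157) = 331 × 0.1157 ≈ 38.3 µg/L

38.3 µg/L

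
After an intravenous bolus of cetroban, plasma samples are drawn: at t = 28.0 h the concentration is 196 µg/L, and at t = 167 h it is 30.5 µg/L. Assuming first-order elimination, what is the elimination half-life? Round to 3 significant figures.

k = ln(C₁/C₂) / (t₂ − t₁) = ln(196/30.5) / (167 − 28.0)
  = 1.860 / 139.0 = 0.01338 h⁻¹
t½ = ln 2 / k = ln 2 / 0.01338 ≈ 51.8 hours

51.8 hours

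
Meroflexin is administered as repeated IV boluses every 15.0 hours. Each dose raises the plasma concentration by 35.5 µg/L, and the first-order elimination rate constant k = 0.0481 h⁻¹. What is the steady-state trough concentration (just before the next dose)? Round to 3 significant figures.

Fraction remaining after one interval: e^(−kτ) = e^(−0.04810 × 15.0) = 0.4860
R = 1 / (1 − 0.4860) = 1.946
Css,max = 35.5 × 1.946 = 69.07 µg/L
Css,min = Css,max × e^(−kτ) = 69.07 × 0.4860 ≈ 33.6 µg/L

33.6 µg/L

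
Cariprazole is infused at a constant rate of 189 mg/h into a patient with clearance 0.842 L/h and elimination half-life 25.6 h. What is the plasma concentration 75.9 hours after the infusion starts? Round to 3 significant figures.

Css = rate / CL = 189 / 0.842 = 224.5 µg/mL
k = ln 2 / 25.6 = 0.02708 h⁻¹
C(t) = Css (1 − e^(−kt)) = 224.5 × (1 − e^(−2.055)) = 224.5 × 0.8719 ≈ 196 µg/mL

196 µg/mL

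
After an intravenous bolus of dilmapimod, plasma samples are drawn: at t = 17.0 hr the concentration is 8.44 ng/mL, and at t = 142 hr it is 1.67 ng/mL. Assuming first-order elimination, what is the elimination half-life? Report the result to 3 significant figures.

53.5 hours

k = ln(C₁/C₂) / (t₂ − t₁) = ln(8.44/1.67) / (142 − 17.0)
  = 1.620 / 125.0 = 0.01296 hr⁻¹
t½ = ln 2 / k = ln 2 / 0.01296 ≈ 53.5 hours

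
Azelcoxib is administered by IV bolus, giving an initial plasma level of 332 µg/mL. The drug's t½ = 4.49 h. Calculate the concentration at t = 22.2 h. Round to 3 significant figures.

k = ln 2 / 4.49 = 0.1544 h⁻¹
22.2 h is 4.944 half-lives, so C = 332 × (1/2)^4.944 = 332 × 0.03248 ≈ 10.8 µg/mL

10.8 µg/mL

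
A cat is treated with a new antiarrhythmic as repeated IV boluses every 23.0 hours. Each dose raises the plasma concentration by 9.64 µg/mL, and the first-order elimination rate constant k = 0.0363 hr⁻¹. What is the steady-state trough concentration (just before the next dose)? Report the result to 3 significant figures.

7.39 µg/mL

Fraction remaining after one interval: e^(−kτ) = e^(−0.03630 × 23.0) = 0.4339
R = 1 / (1 − 0.4339) = 1.767
Css,max = 9.64 × 1.767 = 17.03 µg/mL
Css,min = Css,max × e^(−kτ) = 17.03 × 0.4339 ≈ 7.39 µg/mL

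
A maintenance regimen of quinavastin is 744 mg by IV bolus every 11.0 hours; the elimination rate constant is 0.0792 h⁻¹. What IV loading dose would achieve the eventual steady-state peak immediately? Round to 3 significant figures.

1280 mg

Accumulation ratio R = 1 / (1 − e^(−kτ)) = 1 / (1 − e^(−0.07920×11.0)) = 1 / (1 − 0.4184) = 1.720
Loading dose = maintenance dose × R = 744 × 1.720 ≈ 1280 mg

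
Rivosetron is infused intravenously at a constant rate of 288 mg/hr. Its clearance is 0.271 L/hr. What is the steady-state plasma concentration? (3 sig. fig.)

1060 µg/mL

Css = infusion rate / CL = 288 / 0.271 ≈ 1060 µg/mL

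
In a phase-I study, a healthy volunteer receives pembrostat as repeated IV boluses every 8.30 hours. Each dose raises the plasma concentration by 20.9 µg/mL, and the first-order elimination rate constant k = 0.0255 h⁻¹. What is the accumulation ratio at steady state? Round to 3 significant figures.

5.24

Fraction remaining after one interval: e^(−kτ) = e^(−0.02550 × 8.30) = 0.8092
R = 1 / (1 − 0.8092) = 1 / 0.1908 ≈ 5.24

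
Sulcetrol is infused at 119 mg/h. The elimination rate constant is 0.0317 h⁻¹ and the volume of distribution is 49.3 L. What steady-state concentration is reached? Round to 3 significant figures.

CL = k · V = 0.0317 × 49.3 = 1.563 L/h
Css = rate / CL = 119 / 1.563 ≈ 76.1 µg/mL

76.1 µg/mL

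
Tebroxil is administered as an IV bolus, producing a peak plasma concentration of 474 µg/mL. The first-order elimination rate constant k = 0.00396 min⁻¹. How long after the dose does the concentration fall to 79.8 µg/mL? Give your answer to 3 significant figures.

C(t) = C₀ e^(−kt)  ⇒  t = ln(C₀/C) / k
t = ln(474/79.8) / 0.003960 = 1.782 / 0.003960 ≈ 450 minutes

450 minutes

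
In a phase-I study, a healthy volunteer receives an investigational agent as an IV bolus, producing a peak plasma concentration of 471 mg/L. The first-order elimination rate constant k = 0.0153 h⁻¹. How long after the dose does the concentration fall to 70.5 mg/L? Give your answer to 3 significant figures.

C(t) = C₀ e^(−kt)  ⇒  t = ln(C₀/C) / k
t = ln(471/70.5) / 0.01530 = 1.899 / 0.01530 ≈ 124 hours

124 hours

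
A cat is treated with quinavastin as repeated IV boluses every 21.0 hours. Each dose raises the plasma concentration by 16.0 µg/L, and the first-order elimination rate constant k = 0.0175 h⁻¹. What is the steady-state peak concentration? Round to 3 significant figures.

Fraction remaining after one interval: e^(−kτ) = e^(−0.01750 × 21.0) = 0.6925
R = 1 / (1 − 0.6925) = 3.252
Css,max = 16.0 × 3.252 ≈ 52.0 µg/L

52.0 µg/L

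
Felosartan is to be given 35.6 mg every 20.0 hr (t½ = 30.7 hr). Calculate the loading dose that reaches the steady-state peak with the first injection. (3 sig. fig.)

98.0 mg

k = ln 2 / 30.7 = 0.02258 hr⁻¹
Accumulation ratio R = 1 / (1 − e^(−kτ)) = 1 / (1 − e^(−0.02258×20.0)) = 1 / (1 − 0.6366) = 2.752
Loading dose = maintenance dose × R = 35.6 × 2.752 ≈ 98.0 mg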